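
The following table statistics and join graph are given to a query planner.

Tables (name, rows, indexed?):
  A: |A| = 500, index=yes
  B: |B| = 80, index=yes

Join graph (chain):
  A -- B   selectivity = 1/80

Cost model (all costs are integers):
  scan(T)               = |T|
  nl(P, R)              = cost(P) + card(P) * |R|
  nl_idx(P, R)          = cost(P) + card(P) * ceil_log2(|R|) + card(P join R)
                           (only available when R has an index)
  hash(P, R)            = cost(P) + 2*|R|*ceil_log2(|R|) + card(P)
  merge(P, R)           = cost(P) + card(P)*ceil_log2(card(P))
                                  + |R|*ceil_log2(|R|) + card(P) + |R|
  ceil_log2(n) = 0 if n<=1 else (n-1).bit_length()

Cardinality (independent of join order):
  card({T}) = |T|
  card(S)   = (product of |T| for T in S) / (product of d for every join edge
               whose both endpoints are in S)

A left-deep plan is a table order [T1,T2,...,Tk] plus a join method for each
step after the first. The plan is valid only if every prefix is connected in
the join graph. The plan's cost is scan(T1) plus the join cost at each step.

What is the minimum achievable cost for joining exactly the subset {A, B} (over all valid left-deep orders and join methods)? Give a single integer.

Selinger DP over subsets of {A,B}:
  {A}: scan cost=500, card=500
  {B}: scan cost=80, card=80
  {AB}: card=500; try (A,nl_idx)→1300, (B,hash)→2120, (B,nl_idx)→4500, (A,merge)→5720, (B,merge)→6140, (A,hash)→9160 …(+2); best=1300 via (A,nl_idx)

1300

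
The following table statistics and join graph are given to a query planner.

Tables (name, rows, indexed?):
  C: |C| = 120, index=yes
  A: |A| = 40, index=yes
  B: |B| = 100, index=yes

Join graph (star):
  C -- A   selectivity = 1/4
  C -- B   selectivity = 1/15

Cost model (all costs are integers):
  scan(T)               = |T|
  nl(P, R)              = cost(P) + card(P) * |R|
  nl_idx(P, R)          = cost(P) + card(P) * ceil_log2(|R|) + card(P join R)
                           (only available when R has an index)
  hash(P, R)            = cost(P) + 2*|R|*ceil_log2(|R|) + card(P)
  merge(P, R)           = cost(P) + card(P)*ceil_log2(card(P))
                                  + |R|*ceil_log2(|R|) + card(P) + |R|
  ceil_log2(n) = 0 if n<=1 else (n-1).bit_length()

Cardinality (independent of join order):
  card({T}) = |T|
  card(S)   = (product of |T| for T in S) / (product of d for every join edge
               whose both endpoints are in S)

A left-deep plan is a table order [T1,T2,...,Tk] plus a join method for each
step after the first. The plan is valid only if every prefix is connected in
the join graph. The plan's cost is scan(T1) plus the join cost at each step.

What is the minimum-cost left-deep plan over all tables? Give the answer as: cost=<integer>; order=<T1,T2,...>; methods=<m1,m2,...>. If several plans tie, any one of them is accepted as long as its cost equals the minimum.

cost=2880; order=B,C,A; methods=nl_idx,hash

Selinger DP (subsets sized 1..n):
  {C}: scan cost=120, card=120
  {A}: scan cost=40, card=40
  {B}: scan cost=100, card=100
  {AC}: card=1200; try (A,hash)→720, (C,merge)→1280, (A,merge)→1360, (C,nl_idx)→1520, (C,hash)→1760, (A,nl_idx)→2040 …(+2); best=720 via (A,hash)
  {BC}: card=800; try (C,nl_idx)→1600, (B,hash)→1640, (B,nl_idx)→1760, (C,merge)→1860, (C,hash)→1880, (B,merge)→1880 …(+2); best=1600 via (C,nl_idx)
  {ABC}: card=8000; try (A,hash)→2880, (B,hash)→3320, (A,merge)→10680, (A,nl_idx)→14400, (B,merge)→15920, (B,nl_idx)→17120 …(+2); best=2880 via (A,hash)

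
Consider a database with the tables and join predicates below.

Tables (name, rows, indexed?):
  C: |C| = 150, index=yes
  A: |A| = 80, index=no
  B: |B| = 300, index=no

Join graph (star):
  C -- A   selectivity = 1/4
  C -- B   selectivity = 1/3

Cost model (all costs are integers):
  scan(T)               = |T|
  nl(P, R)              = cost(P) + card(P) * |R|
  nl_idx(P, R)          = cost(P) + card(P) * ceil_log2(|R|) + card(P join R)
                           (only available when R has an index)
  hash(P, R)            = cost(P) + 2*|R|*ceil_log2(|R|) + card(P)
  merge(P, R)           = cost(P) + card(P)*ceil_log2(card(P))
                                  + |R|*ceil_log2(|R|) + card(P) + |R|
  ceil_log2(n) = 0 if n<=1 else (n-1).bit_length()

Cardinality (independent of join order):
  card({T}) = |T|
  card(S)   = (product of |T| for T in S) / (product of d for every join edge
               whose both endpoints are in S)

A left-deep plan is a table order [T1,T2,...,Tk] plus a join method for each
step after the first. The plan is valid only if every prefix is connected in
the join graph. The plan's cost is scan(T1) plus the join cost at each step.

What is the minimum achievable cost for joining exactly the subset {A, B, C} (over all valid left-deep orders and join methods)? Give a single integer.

9820

Selinger DP over subsets of {A,B,C}:
  {C}: scan cost=150, card=150
  {A}: scan cost=80, card=80
  {B}: scan cost=300, card=300
  {AC}: card=3000; try (A,hash)→1420, (C,merge)→2070, (A,merge)→2140, (C,hash)→2560, (C,nl_idx)→3720, (C,nl)→12080 …(+1); best=1420 via (A,hash)
  {BC}: card=15000; try (C,hash)→3000, (B,merge)→4500, (C,merge)→4650, (B,hash)→5700, (C,nl_idx)→17700, (B,nl)→45150 …(+1); best=3000 via (C,hash)
  {ABC}: card=300000; try (B,hash)→9820, (A,hash)→19120, (B,merge)→43420, (A,merge)→228640, (B,nl)→901420, (A,nl)→1203000; best=9820 via (B,hash)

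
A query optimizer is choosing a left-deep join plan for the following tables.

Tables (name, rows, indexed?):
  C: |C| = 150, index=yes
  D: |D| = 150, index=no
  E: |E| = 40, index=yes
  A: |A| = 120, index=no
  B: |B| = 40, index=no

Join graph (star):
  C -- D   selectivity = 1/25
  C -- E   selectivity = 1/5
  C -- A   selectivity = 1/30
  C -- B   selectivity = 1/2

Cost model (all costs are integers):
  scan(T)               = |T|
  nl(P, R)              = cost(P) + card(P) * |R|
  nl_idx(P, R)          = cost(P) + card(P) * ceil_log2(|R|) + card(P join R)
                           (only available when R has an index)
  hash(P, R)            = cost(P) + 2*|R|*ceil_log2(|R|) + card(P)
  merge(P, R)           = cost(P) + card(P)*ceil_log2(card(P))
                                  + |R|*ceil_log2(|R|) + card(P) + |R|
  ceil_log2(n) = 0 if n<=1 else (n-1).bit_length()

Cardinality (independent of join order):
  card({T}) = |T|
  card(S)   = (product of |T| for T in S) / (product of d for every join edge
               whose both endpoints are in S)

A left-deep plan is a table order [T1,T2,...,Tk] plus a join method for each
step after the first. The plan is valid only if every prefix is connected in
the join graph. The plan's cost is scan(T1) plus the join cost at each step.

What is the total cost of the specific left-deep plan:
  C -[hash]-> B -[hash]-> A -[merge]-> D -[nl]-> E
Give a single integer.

3066810

step 1: scan C: cost=150, card=150
step 2: join B via hash
    card(P join B) = 150*40/(2) = 3000
    cost = 150 + 2*40*6 + 150 = 780
step 3: join A via hash
    card(P join A) = 3000*120/(30) = 12000
    cost = 780 + 2*120*7 + 3000 = 5460
step 4: join D via merge
    card(P join D) = 12000*150/(25) = 72000
    cost = 5460 + 12000*14 + 150*8 + 12000 + 150 = 186810
step 5: join E via nl
    card(P join E) = 72000*40/(5) = 576000
    cost = 186810 + 72000*40 = 3066810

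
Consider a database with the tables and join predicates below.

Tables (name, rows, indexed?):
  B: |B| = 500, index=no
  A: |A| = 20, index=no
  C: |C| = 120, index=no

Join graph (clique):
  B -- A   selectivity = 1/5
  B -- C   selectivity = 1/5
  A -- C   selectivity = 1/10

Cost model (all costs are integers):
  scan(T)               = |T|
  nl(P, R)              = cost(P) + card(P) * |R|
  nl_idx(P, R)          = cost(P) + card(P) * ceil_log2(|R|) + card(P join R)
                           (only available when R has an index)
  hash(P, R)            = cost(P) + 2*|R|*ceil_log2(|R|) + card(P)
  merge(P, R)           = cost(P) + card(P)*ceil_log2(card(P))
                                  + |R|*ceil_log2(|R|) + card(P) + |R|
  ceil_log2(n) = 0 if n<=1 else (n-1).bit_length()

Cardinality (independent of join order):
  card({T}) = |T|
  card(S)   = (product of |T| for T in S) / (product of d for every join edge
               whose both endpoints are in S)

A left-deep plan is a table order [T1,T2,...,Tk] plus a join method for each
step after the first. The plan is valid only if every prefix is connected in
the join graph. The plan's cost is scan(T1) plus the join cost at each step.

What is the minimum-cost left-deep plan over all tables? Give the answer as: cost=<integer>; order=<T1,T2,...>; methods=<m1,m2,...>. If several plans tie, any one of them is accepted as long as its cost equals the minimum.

Selinger DP (subsets sized 1..n):
  {B}: scan cost=500, card=500
  {A}: scan cost=20, card=20
  {C}: scan cost=120, card=120
  {AB}: card=2000; try (A,hash)→1200, (B,merge)→5140, (A,merge)→5620, (B,hash)→9040, (B,nl)→10020, (A,nl)→10500; best=1200 via (A,hash)
  {BC}: card=12000; try (C,hash)→2680, (B,merge)→6080, (C,merge)→6460, (B,hash)→9240, (B,nl)→60120, (C,nl)→60500; best=2680 via (C,hash)
  {AC}: card=240; try (A,hash)→440, (C,merge)→1100, (A,merge)→1200, (C,hash)→1720, (C,nl)→2420, (A,nl)→2520; best=440 via (A,hash)
  {ABC}: card=4800; try (C,hash)→4880, (B,merge)→7600, (B,hash)→9680, (A,hash)→14880, (C,merge)→26160, (B,nl)→120440 …(+3); best=4880 via (C,hash)

cost=4880; order=B,A,C; methods=hash,hash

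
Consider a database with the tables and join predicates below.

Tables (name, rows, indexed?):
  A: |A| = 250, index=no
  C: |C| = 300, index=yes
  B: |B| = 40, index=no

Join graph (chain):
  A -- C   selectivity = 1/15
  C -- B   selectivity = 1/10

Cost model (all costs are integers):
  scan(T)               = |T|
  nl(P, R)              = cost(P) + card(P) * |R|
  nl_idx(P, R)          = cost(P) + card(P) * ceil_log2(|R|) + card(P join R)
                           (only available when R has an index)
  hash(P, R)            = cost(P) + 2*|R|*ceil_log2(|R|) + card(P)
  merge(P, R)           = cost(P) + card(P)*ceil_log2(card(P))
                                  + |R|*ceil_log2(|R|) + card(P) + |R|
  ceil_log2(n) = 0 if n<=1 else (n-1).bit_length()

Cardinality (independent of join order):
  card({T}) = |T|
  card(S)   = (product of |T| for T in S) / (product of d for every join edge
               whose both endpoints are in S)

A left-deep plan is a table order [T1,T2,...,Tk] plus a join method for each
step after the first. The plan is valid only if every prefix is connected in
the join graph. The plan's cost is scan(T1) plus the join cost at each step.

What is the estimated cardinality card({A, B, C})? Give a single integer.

20000

Tables in S: A(250), B(40), C(300)
Edges inside S: A-C(d=15), C-B(d=10)
numerator = 250 * 40 * 300 = 3000000
denominator = 15 * 10 = 150
card(S) = 3000000 / 150 = 20000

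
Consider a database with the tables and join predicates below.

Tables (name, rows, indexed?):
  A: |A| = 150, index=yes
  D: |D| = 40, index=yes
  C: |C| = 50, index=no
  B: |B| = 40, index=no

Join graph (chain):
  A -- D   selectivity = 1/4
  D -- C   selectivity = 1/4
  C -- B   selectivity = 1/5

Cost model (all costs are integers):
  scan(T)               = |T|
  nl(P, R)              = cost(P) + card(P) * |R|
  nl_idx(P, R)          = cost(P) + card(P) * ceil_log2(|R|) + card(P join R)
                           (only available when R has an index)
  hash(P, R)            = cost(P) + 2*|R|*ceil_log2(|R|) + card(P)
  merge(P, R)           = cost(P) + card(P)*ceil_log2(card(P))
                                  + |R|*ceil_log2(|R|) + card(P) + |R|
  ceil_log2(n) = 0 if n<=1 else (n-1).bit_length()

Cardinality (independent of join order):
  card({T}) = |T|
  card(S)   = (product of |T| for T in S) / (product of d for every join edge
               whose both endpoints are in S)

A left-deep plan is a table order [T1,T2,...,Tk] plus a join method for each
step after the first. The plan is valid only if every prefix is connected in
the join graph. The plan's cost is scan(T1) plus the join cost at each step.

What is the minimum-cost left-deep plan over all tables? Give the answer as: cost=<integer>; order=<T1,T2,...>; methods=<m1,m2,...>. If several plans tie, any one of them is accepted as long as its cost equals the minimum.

Selinger DP (subsets sized 1..n):
  {A}: scan cost=150, card=150
  {D}: scan cost=40, card=40
  {C}: scan cost=50, card=50
  {B}: scan cost=40, card=40
  {AD}: card=1500; try (D,hash)→780, (A,merge)→1670, (D,merge)→1780, (A,nl_idx)→1860, (A,hash)→2480, (D,nl_idx)→2550 …(+2); best=780 via (D,hash)
  {CD}: card=500; try (D,hash)→580, (C,merge)→670, (D,merge)→680, (C,hash)→680, (D,nl_idx)→850, (C,nl)→2040 …(+1); best=580 via (D,hash)
  {BC}: card=400; try (B,hash)→580, (C,merge)→670, (C,hash)→680, (B,merge)→680, (C,nl)→2040, (B,nl)→2050; best=580 via (B,hash)
  {ACD}: card=18750; try (C,hash)→2880, (A,hash)→3480, (A,merge)→6930, (C,merge)→19130, (A,nl_idx)→23330, (A,nl)→75580 …(+1); best=2880 via (C,hash)
  {BCD}: card=4000; try (D,hash)→1460, (B,hash)→1560, (D,merge)→4860, (B,merge)→5860, (D,nl_idx)→6980, (D,nl)→16580 …(+1); best=1460 via (D,hash)
  {ABCD}: card=150000; try (A,hash)→7860, (B,hash)→22110, (A,merge)→54810, (A,nl_idx)→183460, (B,merge)→303160, (A,nl)→601460 …(+1); best=7860 via (A,hash)

cost=7860; order=C,B,D,A; methods=hash,hash,hash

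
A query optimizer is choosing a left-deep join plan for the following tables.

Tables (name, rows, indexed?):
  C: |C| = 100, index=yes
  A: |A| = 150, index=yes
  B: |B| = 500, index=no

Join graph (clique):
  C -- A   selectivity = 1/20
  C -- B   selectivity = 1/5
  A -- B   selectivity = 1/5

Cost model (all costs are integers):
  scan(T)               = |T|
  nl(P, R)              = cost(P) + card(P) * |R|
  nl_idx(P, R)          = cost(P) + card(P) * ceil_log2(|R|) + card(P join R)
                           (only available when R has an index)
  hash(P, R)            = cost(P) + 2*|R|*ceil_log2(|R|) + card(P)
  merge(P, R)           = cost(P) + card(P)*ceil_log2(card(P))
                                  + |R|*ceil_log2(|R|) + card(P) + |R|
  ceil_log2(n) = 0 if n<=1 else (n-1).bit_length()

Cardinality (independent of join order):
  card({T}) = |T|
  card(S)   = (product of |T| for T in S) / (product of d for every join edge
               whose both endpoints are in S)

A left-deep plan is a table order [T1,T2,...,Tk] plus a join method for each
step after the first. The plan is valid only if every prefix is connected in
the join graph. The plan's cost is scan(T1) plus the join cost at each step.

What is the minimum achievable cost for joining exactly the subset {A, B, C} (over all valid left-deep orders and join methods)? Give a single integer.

11400

Selinger DP over subsets of {A,B,C}:
  {C}: scan cost=100, card=100
  {A}: scan cost=150, card=150
  {B}: scan cost=500, card=500
  {AC}: card=750; try (A,nl_idx)→1650, (C,hash)→1700, (C,nl_idx)→1950, (A,merge)→2250, (C,merge)→2300, (A,hash)→2600 …(+2); best=1650 via (A,nl_idx)
  {BC}: card=10000; try (C,hash)→2400, (B,merge)→5900, (C,merge)→6300, (B,hash)→9200, (C,nl_idx)→14000, (B,nl)→50100 …(+1); best=2400 via (C,hash)
  {AB}: card=15000; try (A,hash)→3400, (B,merge)→6500, (A,merge)→6850, (B,hash)→9300, (A,nl_idx)→19500, (B,nl)→75150 …(+1); best=3400 via (A,hash)
  {ABC}: card=15000; try (B,hash)→11400, (A,hash)→14800, (B,merge)→14900, (C,hash)→19800, (A,nl_idx)→97400, (C,nl_idx)→123400 …(+5); best=11400 via (B,hash)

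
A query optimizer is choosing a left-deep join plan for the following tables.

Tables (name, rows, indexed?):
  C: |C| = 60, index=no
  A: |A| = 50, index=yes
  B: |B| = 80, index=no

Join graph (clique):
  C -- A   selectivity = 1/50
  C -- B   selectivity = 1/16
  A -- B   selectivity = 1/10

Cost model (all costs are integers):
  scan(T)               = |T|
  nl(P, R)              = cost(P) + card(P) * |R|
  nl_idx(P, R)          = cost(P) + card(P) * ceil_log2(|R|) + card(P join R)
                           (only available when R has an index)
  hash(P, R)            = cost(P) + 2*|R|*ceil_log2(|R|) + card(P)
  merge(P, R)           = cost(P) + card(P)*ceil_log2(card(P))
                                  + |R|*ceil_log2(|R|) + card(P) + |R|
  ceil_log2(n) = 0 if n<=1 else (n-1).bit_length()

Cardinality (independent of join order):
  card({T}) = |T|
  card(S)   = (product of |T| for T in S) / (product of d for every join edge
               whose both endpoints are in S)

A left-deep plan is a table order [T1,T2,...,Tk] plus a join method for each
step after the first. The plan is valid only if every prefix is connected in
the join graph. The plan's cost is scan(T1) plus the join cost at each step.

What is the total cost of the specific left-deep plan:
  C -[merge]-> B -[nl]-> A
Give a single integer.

16120

step 1: scan C: cost=60, card=60
step 2: join B via merge
    card(P join B) = 60*80/(16) = 300
    cost = 60 + 60*6 + 80*7 + 60 + 80 = 1120
step 3: join A via nl
    card(P join A) = 300*50/(50*10) = 30
    cost = 1120 + 300*50 = 16120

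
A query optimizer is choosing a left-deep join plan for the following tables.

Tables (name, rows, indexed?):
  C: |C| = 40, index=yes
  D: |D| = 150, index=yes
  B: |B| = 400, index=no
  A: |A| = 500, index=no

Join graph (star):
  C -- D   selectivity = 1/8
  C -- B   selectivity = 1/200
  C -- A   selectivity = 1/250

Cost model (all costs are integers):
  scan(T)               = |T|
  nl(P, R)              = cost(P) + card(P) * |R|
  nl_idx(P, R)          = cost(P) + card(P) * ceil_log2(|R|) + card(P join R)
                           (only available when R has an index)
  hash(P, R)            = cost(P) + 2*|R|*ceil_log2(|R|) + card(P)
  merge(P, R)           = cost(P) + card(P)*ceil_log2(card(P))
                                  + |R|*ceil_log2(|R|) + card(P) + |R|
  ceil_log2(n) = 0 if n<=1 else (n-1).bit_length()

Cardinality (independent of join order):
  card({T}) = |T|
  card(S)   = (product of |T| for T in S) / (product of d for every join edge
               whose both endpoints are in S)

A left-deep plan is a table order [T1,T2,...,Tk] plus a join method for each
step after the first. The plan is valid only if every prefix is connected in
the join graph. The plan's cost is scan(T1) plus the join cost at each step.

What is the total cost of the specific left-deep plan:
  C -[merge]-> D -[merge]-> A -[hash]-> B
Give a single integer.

step 1: scan C: cost=40, card=40
step 2: join D via merge
    card(P join D) = 40*150/(8) = 750
    cost = 40 + 40*6 + 150*8 + 40 + 150 = 1670
step 3: join A via merge
    card(P join A) = 750*500/(250) = 1500
    cost = 1670 + 750*10 + 500*9 + 750 + 500 = 14920
step 4: join B via hash
    card(P join B) = 1500*400/(200) = 3000
    cost = 14920 + 2*400*9 + 1500 = 23620

23620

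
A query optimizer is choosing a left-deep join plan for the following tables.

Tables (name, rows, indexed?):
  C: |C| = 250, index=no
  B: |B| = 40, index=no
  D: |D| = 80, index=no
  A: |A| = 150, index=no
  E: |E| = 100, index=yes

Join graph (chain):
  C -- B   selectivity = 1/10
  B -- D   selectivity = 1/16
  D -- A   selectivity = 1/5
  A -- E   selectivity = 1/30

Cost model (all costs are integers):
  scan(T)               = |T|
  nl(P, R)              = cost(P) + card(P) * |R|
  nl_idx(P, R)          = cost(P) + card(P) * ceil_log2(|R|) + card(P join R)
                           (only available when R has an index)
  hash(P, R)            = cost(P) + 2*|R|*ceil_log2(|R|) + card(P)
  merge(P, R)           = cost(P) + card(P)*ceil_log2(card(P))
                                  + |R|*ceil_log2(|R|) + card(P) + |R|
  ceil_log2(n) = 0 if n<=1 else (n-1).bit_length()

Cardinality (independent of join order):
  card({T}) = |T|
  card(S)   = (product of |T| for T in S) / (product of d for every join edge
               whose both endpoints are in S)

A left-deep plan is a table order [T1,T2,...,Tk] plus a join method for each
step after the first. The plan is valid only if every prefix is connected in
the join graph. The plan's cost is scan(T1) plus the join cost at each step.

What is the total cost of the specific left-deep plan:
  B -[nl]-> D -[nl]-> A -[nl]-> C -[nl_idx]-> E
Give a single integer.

step 1: scan B: cost=40, card=40
step 2: join D via nl
    card(P join D) = 40*80/(16) = 200
    cost = 40 + 40*80 = 3240
step 3: join A via nl
    card(P join A) = 200*150/(5) = 6000
    cost = 3240 + 200*150 = 33240
step 4: join C via nl
    card(P join C) = 6000*250/(10) = 150000
    cost = 33240 + 6000*250 = 1533240
step 5: join E via nl_idx
    card(P join E) = 150000*100/(30) = 500000
    cost = 1533240 + 150000*7 + 500000 = 3083240

3083240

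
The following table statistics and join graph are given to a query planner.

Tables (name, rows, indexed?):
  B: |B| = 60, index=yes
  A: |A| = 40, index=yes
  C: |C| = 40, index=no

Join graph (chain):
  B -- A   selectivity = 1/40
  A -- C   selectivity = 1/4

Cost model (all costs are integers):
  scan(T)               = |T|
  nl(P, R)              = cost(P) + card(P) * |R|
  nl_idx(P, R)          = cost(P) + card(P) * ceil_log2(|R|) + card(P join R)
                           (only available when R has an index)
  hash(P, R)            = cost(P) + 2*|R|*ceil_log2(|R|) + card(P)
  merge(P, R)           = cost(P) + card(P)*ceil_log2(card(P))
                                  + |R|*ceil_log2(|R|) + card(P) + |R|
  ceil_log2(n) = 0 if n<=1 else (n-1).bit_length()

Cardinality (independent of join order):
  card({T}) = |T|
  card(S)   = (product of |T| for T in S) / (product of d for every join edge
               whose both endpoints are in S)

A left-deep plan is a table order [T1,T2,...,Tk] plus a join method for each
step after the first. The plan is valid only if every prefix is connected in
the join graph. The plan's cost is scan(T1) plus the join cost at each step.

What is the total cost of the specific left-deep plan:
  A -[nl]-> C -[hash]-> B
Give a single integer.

step 1: scan A: cost=40, card=40
step 2: join C via nl
    card(P join C) = 40*40/(4) = 400
    cost = 40 + 40*40 = 1640
step 3: join B via hash
    card(P join B) = 400*60/(40) = 600
    cost = 1640 + 2*60*6 + 400 = 2760

2760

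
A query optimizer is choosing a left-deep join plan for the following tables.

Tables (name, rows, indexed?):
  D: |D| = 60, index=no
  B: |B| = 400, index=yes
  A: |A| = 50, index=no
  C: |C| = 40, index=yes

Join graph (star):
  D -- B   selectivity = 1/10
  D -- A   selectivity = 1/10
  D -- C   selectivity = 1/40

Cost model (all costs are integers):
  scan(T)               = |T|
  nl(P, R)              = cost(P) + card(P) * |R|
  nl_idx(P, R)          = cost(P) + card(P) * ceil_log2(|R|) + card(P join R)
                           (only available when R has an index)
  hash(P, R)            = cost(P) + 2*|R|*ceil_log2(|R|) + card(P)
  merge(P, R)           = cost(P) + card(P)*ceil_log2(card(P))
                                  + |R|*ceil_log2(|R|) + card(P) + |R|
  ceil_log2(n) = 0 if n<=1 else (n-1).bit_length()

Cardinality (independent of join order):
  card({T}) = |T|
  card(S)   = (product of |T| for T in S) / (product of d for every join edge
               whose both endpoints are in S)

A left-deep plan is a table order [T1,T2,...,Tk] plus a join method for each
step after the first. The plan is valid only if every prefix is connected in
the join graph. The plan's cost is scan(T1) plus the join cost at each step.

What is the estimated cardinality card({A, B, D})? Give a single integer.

12000

Tables in S: A(50), B(400), D(60)
Edges inside S: D-B(d=10), D-A(d=10)
numerator = 50 * 400 * 60 = 1200000
denominator = 10 * 10 = 100
card(S) = 1200000 / 100 = 12000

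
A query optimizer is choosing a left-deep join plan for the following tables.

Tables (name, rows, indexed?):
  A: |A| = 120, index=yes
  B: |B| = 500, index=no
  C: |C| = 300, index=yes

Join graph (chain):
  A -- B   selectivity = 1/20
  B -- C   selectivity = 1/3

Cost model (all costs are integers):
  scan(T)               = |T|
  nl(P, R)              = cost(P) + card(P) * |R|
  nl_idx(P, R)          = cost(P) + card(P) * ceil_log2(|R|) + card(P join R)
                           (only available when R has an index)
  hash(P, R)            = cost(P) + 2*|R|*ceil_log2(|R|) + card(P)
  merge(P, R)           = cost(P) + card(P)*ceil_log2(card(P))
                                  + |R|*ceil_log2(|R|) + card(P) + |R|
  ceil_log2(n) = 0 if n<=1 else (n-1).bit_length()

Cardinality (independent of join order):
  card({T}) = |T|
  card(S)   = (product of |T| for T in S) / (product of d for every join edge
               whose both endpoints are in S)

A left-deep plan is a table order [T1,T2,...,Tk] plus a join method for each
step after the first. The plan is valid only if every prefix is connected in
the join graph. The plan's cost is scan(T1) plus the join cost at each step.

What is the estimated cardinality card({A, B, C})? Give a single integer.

Tables in S: A(120), B(500), C(300)
Edges inside S: A-B(d=20), B-C(d=3)
numerator = 120 * 500 * 300 = 18000000
denominator = 20 * 3 = 60
card(S) = 18000000 / 60 = 300000

300000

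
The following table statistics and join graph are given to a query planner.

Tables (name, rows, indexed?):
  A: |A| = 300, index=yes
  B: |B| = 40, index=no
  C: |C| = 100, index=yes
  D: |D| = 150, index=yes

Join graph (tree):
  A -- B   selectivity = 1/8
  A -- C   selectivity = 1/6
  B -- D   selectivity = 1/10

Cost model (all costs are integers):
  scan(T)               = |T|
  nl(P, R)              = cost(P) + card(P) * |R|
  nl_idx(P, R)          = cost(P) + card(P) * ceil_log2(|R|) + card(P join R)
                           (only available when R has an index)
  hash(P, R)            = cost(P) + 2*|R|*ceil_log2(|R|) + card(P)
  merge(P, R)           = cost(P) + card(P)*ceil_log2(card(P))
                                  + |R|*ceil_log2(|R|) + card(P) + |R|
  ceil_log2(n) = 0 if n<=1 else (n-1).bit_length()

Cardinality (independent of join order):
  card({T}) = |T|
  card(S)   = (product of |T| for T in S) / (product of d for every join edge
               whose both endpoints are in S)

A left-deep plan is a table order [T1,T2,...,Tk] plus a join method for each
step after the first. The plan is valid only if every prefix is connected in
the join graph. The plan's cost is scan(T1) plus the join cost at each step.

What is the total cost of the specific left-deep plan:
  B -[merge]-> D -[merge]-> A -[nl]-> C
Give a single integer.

step 1: scan B: cost=40, card=40
step 2: join D via merge
    card(P join D) = 40*150/(10) = 600
    cost = 40 + 40*6 + 150*8 + 40 + 150 = 1670
step 3: join A via merge
    card(P join A) = 600*300/(8) = 22500
    cost = 1670 + 600*10 + 300*9 + 600 + 300 = 11270
step 4: join C via nl
    card(P join C) = 22500*100/(6) = 375000
    cost = 11270 + 22500*100 = 2261270

2261270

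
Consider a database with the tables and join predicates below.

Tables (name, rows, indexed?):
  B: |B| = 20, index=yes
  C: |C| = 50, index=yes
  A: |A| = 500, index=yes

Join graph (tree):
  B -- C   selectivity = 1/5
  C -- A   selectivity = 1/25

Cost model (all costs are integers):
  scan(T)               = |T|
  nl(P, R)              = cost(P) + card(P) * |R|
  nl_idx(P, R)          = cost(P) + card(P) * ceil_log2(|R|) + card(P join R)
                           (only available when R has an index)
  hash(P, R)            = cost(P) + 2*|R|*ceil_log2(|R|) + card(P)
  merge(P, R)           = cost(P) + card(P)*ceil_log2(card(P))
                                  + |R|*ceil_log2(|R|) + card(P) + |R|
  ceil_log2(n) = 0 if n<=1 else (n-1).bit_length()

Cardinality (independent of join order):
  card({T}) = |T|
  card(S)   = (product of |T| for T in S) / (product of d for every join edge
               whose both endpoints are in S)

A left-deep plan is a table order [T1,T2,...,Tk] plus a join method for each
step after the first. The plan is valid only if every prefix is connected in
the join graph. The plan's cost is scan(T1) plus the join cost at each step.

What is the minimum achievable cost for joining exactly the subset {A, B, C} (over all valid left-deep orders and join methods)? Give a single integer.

2700

Selinger DP over subsets of {A,B,C}:
  {B}: scan cost=20, card=20
  {C}: scan cost=50, card=50
  {A}: scan cost=500, card=500
  {BC}: card=200; try (B,hash)→300, (C,nl_idx)→340, (C,merge)→490, (B,nl_idx)→500, (B,merge)→520, (C,hash)→640 …(+2); best=300 via (B,hash)
  {AC}: card=1000; try (A,nl_idx)→1500, (C,hash)→1600, (C,nl_idx)→4500, (A,merge)→5400, (C,merge)→5850, (A,hash)→9100 …(+2); best=1500 via (A,nl_idx)
  {ABC}: card=4000; try (B,hash)→2700, (A,nl_idx)→6100, (A,merge)→7100, (A,hash)→9500, (B,nl_idx)→10500, (B,merge)→12620 …(+2); best=2700 via (B,hash)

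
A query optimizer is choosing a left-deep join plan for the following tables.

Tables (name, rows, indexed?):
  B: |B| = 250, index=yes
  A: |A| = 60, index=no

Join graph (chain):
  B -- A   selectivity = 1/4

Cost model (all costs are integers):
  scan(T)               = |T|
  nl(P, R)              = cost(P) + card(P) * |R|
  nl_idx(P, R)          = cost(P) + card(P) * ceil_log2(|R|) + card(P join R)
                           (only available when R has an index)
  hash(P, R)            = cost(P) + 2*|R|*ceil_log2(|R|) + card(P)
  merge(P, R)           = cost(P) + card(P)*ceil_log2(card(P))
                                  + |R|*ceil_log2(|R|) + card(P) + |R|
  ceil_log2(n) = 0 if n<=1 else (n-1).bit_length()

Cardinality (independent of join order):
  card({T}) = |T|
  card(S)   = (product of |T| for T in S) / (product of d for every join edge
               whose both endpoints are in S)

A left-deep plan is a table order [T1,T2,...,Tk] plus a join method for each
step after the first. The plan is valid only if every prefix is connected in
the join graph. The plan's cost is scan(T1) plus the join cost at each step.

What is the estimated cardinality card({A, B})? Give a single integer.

Tables in S: A(60), B(250)
Edges inside S: B-A(d=4)
numerator = 60 * 250 = 15000
denominator = 4 = 4
card(S) = 15000 / 4 = 3750

3750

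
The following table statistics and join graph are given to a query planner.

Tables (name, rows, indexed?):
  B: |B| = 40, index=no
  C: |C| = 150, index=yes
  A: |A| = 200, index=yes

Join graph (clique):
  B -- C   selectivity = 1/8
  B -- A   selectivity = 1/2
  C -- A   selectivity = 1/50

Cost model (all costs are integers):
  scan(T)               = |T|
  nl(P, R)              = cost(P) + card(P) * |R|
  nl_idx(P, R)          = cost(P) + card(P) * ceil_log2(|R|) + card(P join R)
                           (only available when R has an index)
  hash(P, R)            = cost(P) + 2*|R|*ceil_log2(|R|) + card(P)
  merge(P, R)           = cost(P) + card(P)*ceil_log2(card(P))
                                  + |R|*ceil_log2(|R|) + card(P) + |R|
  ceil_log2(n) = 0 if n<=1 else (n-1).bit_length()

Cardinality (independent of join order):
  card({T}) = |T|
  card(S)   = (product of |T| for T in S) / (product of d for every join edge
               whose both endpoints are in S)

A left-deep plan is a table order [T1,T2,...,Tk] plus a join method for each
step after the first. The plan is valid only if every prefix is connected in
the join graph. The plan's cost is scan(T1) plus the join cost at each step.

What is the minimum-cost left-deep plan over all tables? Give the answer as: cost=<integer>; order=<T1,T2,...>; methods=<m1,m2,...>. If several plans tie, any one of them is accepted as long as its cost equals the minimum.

cost=3030; order=C,A,B; methods=nl_idx,hash

Selinger DP (subsets sized 1..n):
  {B}: scan cost=40, card=40
  {C}: scan cost=150, card=150
  {A}: scan cost=200, card=200
  {BC}: card=750; try (B,hash)→780, (C,nl_idx)→1110, (C,merge)→1670, (B,merge)→1780, (C,hash)→2480, (C,nl)→6040 …(+1); best=780 via (B,hash)
  {AB}: card=4000; try (B,hash)→880, (A,merge)→2120, (B,merge)→2280, (A,hash)→3280, (A,nl_idx)→4360, (A,nl)→8040 …(+1); best=880 via (B,hash)
  {AC}: card=600; try (A,nl_idx)→1950, (C,nl_idx)→2400, (C,hash)→2800, (A,merge)→3300, (C,merge)→3350, (A,hash)→3500 …(+2); best=1950 via (A,nl_idx)
  {ABC}: card=1500; try (B,hash)→3030, (A,hash)→4730, (C,hash)→7280, (A,nl_idx)→8280, (B,merge)→8830, (A,merge)→10830 …(+5); best=3030 via (B,hash)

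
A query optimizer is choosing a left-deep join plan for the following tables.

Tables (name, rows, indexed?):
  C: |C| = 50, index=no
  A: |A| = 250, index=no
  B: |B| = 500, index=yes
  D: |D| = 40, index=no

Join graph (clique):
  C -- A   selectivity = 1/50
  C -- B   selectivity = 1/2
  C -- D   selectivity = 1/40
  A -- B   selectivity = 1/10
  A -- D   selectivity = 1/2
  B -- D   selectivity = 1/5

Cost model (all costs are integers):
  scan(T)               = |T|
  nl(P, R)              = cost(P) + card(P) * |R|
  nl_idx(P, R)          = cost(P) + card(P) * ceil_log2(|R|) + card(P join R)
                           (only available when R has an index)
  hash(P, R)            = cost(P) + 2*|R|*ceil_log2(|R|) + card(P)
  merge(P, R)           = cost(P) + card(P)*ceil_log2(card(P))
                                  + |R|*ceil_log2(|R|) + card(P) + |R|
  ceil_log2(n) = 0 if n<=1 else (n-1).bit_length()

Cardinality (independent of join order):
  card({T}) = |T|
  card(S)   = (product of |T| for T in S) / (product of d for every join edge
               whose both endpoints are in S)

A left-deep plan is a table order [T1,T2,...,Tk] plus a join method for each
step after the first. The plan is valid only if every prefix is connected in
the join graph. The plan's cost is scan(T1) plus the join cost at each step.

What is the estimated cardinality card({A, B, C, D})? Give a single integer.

Tables in S: A(250), B(500), C(50), D(40)
Edges inside S: C-A(d=50), C-B(d=2), C-D(d=40), A-B(d=10), A-D(d=2), B-D(d=5)
numerator = 250 * 500 * 50 * 40 = 250000000
denominator = 50 * 2 * 40 * 10 * 2 * 5 = 400000
card(S) = 250000000 / 400000 = 625

625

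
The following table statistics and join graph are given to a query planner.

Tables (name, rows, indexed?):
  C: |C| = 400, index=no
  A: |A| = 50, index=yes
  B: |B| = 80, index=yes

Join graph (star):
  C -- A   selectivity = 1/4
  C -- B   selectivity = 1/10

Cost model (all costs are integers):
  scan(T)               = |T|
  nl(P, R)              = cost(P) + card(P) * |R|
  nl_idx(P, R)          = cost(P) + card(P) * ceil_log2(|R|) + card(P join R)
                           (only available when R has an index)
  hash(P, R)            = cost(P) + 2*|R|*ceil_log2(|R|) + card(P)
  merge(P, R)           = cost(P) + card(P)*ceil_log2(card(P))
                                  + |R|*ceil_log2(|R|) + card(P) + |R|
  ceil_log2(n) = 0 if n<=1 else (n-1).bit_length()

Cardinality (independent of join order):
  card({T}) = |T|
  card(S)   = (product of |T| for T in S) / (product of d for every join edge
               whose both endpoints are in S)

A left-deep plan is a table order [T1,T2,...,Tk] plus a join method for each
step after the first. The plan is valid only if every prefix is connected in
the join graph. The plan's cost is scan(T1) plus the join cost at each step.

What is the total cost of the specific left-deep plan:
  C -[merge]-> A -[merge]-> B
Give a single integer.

75390

step 1: scan C: cost=400, card=400
step 2: join A via merge
    card(P join A) = 400*50/(4) = 5000
    cost = 400 + 400*9 + 50*6 + 400 + 50 = 4750
step 3: join B via merge
    card(P join B) = 5000*80/(10) = 40000
    cost = 4750 + 5000*13 + 80*7 + 5000 + 80 = 75390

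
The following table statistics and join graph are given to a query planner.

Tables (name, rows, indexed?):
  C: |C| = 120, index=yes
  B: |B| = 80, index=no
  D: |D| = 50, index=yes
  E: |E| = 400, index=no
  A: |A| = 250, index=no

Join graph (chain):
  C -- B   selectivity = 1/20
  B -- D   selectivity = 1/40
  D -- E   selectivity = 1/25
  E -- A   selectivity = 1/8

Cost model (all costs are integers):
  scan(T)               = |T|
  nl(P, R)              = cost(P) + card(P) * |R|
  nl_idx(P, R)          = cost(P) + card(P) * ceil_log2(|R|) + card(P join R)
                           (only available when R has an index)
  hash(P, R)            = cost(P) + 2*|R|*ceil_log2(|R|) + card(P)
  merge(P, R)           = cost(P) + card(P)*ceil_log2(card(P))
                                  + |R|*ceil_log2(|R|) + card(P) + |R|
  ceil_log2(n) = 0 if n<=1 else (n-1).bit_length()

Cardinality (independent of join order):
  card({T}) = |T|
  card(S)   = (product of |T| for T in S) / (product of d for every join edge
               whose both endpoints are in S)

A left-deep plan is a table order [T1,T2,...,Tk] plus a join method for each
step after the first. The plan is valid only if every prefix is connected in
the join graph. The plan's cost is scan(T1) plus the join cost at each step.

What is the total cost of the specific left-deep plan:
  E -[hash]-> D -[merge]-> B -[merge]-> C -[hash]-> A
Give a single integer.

step 1: scan E: cost=400, card=400
step 2: join D via hash
    card(P join D) = 400*50/(25) = 800
    cost = 400 + 2*50*6 + 400 = 1400
step 3: join B via merge
    card(P join B) = 800*80/(40) = 1600
    cost = 1400 + 800*10 + 80*7 + 800 + 80 = 10840
step 4: join C via merge
    card(P join C) = 1600*120/(20) = 9600
    cost = 10840 + 1600*11 + 120*7 + 1600 + 120 = 31000
step 5: join A via hash
    card(P join A) = 9600*250/(8) = 300000
    cost = 31000 + 2*250*8 + 9600 = 44600

44600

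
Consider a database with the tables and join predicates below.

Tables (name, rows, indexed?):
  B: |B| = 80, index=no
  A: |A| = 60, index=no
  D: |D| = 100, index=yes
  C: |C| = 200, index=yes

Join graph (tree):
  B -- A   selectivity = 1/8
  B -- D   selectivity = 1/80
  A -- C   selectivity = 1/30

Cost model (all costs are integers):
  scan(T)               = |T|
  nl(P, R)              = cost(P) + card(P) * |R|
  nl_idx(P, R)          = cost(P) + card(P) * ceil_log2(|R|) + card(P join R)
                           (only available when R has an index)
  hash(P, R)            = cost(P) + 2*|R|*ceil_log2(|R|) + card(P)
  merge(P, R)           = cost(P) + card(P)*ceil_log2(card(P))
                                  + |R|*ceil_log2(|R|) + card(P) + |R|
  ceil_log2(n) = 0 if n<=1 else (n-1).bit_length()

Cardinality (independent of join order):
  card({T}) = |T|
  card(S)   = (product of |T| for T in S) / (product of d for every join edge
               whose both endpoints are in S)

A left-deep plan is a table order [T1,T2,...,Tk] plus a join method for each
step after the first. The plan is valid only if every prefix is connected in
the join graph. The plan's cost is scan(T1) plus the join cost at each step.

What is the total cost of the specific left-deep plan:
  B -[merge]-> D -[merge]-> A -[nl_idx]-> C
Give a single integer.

step 1: scan B: cost=80, card=80
step 2: join D via merge
    card(P join D) = 80*100/(80) = 100
    cost = 80 + 80*7 + 100*7 + 80 + 100 = 1520
step 3: join A via merge
    card(P join A) = 100*60/(8) = 750
    cost = 1520 + 100*7 + 60*6 + 100 + 60 = 2740
step 4: join C via nl_idx
    card(P join C) = 750*200/(30) = 5000
    cost = 2740 + 750*8 + 5000 = 13740

13740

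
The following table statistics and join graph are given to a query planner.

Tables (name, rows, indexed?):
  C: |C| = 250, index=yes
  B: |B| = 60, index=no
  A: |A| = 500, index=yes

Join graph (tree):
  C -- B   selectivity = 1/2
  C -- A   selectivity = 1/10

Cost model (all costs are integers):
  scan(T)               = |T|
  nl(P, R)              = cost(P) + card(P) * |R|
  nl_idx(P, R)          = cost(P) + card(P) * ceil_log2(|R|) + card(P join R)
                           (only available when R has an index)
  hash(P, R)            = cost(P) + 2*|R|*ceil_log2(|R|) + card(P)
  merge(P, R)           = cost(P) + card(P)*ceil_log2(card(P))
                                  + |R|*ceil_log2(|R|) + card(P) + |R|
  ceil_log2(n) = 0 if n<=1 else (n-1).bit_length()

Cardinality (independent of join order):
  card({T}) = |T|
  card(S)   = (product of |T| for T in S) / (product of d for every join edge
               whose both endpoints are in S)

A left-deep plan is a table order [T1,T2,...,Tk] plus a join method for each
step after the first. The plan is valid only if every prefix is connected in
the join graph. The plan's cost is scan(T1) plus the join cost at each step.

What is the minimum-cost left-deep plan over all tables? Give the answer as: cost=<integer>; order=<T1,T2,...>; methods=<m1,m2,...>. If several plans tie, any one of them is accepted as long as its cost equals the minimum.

cost=17720; order=C,B,A; methods=hash,hash

Selinger DP (subsets sized 1..n):
  {C}: scan cost=250, card=250
  {B}: scan cost=60, card=60
  {A}: scan cost=500, card=500
  {BC}: card=7500; try (B,hash)→1220, (C,merge)→2730, (B,merge)→2920, (C,hash)→4120, (C,nl_idx)→8040, (C,nl)→15060 …(+1); best=1220 via (B,hash)
  {AC}: card=12500; try (C,hash)→5000, (A,merge)→7500, (C,merge)→7750, (A,hash)→9500, (A,nl_idx)→15000, (C,nl_idx)→17000 …(+2); best=5000 via (C,hash)
  {ABC}: card=375000; try (A,hash)→17720, (B,hash)→18220, (A,merge)→111220, (B,merge)→192920, (A,nl_idx)→443720, (B,nl)→755000 …(+1); best=17720 via (A,hash)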